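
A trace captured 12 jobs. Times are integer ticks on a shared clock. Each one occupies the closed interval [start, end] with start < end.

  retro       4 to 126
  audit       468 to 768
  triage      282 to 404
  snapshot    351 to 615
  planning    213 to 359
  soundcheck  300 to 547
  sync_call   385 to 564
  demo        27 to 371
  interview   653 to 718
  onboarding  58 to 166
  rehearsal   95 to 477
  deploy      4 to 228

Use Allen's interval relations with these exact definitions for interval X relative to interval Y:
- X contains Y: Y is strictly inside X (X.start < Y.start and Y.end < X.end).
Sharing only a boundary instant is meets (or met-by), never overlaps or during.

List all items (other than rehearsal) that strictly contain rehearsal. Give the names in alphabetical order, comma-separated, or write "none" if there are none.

none

Target rehearsal = [95, 477].
audit [468, 768] → overlapped-by → no.
demo [27, 371] → overlaps → no.
deploy [4, 228] → overlaps → no.
interview [653, 718] → after → no.
onboarding [58, 166] → overlaps → no.
planning [213, 359] → during → no.
retro [4, 126] → overlaps → no.
snapshot [351, 615] → overlapped-by → no.
soundcheck [300, 547] → overlapped-by → no.
sync_call [385, 564] → overlapped-by → no.
triage [282, 404] → during → no.
Result: none.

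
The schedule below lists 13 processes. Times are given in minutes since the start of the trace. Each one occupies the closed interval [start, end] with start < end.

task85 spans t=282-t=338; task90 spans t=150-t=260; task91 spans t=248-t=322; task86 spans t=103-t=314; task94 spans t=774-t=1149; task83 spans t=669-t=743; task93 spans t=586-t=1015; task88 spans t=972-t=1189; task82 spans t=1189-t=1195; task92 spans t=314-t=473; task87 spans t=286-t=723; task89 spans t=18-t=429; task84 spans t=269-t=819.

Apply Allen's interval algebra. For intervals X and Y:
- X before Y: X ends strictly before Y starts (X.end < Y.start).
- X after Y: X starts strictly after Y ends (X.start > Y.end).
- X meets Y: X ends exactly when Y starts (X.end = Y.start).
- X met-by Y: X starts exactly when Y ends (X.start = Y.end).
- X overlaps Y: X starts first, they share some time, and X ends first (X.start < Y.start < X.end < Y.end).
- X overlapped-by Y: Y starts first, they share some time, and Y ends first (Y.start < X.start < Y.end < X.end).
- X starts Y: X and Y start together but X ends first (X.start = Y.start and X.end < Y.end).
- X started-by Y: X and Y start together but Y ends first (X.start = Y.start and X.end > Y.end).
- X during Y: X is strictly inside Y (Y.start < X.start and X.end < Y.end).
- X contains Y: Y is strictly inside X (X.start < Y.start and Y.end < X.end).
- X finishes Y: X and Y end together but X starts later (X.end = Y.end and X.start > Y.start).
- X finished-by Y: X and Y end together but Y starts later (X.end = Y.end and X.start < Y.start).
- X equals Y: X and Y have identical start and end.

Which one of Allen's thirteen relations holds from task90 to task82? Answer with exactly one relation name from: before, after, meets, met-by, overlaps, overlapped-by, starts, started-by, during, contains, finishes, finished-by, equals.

task90 = [t=150, t=260]; task82 = [t=1189, t=1195].
Compare endpoints: task90.start < task82.start, task90.start < task82.end, task90.end < task82.start, task90.end < task82.end.
That pattern is 'before'.

before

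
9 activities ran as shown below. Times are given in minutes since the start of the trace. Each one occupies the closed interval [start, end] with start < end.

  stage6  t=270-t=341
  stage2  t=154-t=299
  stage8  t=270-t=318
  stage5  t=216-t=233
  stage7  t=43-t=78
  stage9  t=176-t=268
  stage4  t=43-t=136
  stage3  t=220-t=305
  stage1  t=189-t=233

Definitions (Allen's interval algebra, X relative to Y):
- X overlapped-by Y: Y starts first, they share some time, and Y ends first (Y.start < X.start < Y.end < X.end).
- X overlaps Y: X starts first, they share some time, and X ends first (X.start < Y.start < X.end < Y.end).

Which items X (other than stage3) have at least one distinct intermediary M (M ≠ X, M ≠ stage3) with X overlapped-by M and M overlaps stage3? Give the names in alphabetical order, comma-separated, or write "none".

Target stage3 = [t=220, t=305].
Intermediaries M with M overlaps stage3: stage1, stage2, stage5, stage9.
Via stage1 — items with X overlapped-by stage1: none.
Via stage2 — items with X overlapped-by stage2: stage6, stage8.
Via stage5 — items with X overlapped-by stage5: none.
Via stage9 — items with X overlapped-by stage9: none.
Union: stage6, stage8.

stage6, stage8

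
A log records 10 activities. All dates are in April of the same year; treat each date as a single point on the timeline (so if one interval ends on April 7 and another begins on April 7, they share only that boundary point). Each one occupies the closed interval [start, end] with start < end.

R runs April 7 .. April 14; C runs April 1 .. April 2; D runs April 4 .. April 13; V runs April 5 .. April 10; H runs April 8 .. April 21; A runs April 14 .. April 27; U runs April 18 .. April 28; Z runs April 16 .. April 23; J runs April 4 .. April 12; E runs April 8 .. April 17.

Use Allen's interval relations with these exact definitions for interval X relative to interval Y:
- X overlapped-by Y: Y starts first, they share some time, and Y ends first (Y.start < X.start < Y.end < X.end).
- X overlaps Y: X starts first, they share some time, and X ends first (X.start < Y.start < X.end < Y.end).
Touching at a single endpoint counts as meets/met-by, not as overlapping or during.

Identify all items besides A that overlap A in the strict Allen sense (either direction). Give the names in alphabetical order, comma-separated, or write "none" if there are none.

E, H, U

Target A = [April 14, April 27].
C [April 1, April 2] → before → no.
D [April 4, April 13] → before → no.
E [April 8, April 17] → overlaps → yes.
H [April 8, April 21] → overlaps → yes.
J [April 4, April 12] → before → no.
R [April 7, April 14] → meets → no.
U [April 18, April 28] → overlapped-by → yes.
V [April 5, April 10] → before → no.
Z [April 16, April 23] → during → no.
Result: E, H, U.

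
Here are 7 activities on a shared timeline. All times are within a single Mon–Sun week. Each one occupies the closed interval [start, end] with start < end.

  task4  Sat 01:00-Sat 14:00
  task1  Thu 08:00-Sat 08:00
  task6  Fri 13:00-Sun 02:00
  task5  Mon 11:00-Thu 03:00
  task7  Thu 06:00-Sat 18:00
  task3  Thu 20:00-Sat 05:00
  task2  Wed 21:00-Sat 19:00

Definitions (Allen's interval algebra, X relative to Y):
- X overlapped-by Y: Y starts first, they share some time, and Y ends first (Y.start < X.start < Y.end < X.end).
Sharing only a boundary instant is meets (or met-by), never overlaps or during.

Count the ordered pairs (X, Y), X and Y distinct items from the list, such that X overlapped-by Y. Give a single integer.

Checking all 42 ordered pairs for relation 'overlapped-by'; matching pairs in alphabetical order:
(task2, task5): task2 overlapped-by task5 ✓
(task4, task1): task4 overlapped-by task1 ✓
(task4, task3): task4 overlapped-by task3 ✓
(task6, task1): task6 overlapped-by task1 ✓
(task6, task2): task6 overlapped-by task2 ✓
(task6, task3): task6 overlapped-by task3 ✓
(task6, task7): task6 overlapped-by task7 ✓
Count: 7.

7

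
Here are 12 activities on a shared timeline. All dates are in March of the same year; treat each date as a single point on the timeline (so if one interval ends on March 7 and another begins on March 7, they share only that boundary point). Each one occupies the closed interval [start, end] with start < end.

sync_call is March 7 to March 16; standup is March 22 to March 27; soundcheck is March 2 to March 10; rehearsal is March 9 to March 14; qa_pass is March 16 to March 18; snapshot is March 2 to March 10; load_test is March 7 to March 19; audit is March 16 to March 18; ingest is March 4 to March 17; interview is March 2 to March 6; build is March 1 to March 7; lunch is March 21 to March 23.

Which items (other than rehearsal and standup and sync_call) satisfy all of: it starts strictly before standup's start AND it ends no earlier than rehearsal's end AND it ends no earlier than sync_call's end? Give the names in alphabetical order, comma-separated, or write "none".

Conditions: its start is strictly before standup's start (X.start < March 22) AND its end is no earlier than rehearsal's end (X.end >= March 14) AND its end is no earlier than sync_call's end (X.end >= March 16).
audit: start March 16 < March 22? ✓; end March 18 >= March 14? ✓; end March 18 >= March 16? ✓ → yes.
build: start March 1 < March 22? ✓; end March 7 >= March 14? ✗; end March 7 >= March 16? ✗ → no.
ingest: start March 4 < March 22? ✓; end March 17 >= March 14? ✓; end March 17 >= March 16? ✓ → yes.
interview: start March 2 < March 22? ✓; end March 6 >= March 14? ✗; end March 6 >= March 16? ✗ → no.
load_test: start March 7 < March 22? ✓; end March 19 >= March 14? ✓; end March 19 >= March 16? ✓ → yes.
lunch: start March 21 < March 22? ✓; end March 23 >= March 14? ✓; end March 23 >= March 16? ✓ → yes.
qa_pass: start March 16 < March 22? ✓; end March 18 >= March 14? ✓; end March 18 >= March 16? ✓ → yes.
snapshot: start March 2 < March 22? ✓; end March 10 >= March 14? ✗; end March 10 >= March 16? ✗ → no.
soundcheck: start March 2 < March 22? ✓; end March 10 >= March 14? ✗; end March 10 >= March 16? ✗ → no.
Result: audit, ingest, load_test, lunch, qa_pass.

audit, ingest, load_test, lunch, qa_pass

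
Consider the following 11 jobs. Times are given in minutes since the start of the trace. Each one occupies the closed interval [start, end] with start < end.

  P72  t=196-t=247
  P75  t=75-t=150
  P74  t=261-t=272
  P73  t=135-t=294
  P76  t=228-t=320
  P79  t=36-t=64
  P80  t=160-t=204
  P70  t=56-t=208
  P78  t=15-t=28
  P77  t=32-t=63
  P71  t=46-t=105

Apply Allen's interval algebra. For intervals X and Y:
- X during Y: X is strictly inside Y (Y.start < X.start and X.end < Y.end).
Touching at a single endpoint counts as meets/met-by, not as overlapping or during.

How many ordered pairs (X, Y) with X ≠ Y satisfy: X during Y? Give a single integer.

Checking all 110 ordered pairs for relation 'during'; matching pairs in alphabetical order:
(P72, P73): P72 during P73 ✓
(P74, P73): P74 during P73 ✓
(P74, P76): P74 during P76 ✓
(P75, P70): P75 during P70 ✓
(P80, P70): P80 during P70 ✓
(P80, P73): P80 during P73 ✓
Count: 6.

6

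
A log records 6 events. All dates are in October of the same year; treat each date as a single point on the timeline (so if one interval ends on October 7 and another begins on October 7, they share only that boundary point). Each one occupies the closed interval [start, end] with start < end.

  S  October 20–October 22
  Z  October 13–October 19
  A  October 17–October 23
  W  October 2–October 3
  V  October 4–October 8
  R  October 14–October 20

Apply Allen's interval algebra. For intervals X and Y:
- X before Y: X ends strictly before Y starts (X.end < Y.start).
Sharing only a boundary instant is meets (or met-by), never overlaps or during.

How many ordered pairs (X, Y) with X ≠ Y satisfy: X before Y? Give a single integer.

Checking all 30 ordered pairs for relation 'before'; matching pairs in alphabetical order:
(V, A): V before A ✓
(V, R): V before R ✓
(V, S): V before S ✓
(V, Z): V before Z ✓
(W, A): W before A ✓
(W, R): W before R ✓
(W, S): W before S ✓
(W, V): W before V ✓
(W, Z): W before Z ✓
(Z, S): Z before S ✓
Count: 10.

10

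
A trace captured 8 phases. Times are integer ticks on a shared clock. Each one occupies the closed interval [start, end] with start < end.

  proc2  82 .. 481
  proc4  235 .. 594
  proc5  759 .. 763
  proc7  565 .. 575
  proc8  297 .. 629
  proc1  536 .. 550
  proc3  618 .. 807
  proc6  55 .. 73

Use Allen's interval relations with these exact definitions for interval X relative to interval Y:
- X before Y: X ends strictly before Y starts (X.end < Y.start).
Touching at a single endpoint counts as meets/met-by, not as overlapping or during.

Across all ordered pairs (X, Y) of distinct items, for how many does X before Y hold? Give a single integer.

19

Checking all 56 ordered pairs for relation 'before'; matching pairs in alphabetical order:
(proc1, proc3): proc1 before proc3 ✓
(proc1, proc5): proc1 before proc5 ✓
(proc1, proc7): proc1 before proc7 ✓
(proc2, proc1): proc2 before proc1 ✓
(proc2, proc3): proc2 before proc3 ✓
(proc2, proc5): proc2 before proc5 ✓
(proc2, proc7): proc2 before proc7 ✓
(proc4, proc3): proc4 before proc3 ✓
(proc4, proc5): proc4 before proc5 ✓
(proc6, proc1): proc6 before proc1 ✓
(proc6, proc2): proc6 before proc2 ✓
(proc6, proc3): proc6 before proc3 ✓
(proc6, proc4): proc6 before proc4 ✓
(proc6, proc5): proc6 before proc5 ✓
(proc6, proc7): proc6 before proc7 ✓
(proc6, proc8): proc6 before proc8 ✓
(proc7, proc3): proc7 before proc3 ✓
(proc7, proc5): proc7 before proc5 ✓
(proc8, proc5): proc8 before proc5 ✓
Count: 19.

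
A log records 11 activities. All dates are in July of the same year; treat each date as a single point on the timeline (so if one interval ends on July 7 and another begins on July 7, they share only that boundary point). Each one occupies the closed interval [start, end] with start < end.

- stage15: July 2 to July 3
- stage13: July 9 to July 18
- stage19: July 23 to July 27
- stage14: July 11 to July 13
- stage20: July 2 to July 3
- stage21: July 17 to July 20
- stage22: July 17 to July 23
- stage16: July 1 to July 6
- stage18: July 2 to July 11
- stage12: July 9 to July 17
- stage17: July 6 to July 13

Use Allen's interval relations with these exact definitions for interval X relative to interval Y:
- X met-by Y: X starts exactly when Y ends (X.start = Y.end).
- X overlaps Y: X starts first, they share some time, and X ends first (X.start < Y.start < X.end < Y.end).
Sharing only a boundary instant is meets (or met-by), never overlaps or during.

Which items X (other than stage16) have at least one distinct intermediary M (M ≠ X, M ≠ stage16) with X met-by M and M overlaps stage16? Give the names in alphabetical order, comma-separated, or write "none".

Target stage16 = [July 1, July 6].
Intermediaries M with M overlaps stage16: none.
Union: none.

none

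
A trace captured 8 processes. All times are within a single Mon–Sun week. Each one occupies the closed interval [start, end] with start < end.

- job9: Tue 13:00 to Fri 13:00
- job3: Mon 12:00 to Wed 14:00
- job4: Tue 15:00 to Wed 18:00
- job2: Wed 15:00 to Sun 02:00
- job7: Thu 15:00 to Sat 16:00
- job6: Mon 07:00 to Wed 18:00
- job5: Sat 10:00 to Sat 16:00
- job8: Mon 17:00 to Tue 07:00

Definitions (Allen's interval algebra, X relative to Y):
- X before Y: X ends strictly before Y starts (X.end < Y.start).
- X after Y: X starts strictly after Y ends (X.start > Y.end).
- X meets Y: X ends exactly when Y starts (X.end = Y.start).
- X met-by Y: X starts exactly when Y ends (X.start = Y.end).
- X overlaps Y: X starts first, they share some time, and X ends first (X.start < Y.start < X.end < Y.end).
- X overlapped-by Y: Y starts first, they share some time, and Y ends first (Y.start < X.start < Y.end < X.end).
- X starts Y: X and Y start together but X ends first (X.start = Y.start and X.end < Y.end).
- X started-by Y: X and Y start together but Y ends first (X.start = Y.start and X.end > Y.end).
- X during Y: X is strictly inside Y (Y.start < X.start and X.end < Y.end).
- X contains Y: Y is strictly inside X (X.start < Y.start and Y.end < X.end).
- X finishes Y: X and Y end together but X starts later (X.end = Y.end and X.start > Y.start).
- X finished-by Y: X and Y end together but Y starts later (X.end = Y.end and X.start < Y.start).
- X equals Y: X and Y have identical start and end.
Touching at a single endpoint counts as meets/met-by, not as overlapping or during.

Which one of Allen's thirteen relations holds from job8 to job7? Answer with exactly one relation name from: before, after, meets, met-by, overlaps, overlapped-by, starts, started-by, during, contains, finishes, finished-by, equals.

job8 = [Mon 17:00, Tue 07:00]; job7 = [Thu 15:00, Sat 16:00].
Compare endpoints: job8.start < job7.start, job8.start < job7.end, job8.end < job7.start, job8.end < job7.end.
That pattern is 'before'.

before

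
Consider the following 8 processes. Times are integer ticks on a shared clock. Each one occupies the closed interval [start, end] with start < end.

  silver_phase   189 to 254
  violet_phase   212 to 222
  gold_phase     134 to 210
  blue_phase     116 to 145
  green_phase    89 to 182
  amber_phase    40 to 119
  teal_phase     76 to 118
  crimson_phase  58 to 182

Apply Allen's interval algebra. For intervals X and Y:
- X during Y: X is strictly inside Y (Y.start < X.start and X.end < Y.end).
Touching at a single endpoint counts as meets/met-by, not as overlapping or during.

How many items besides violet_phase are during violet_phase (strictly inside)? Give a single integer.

0

Target violet_phase = [212, 222].
amber_phase [40, 119] → before → no.
blue_phase [116, 145] → before → no.
crimson_phase [58, 182] → before → no.
gold_phase [134, 210] → before → no.
green_phase [89, 182] → before → no.
silver_phase [189, 254] → contains → no.
teal_phase [76, 118] → before → no.
Total: 0.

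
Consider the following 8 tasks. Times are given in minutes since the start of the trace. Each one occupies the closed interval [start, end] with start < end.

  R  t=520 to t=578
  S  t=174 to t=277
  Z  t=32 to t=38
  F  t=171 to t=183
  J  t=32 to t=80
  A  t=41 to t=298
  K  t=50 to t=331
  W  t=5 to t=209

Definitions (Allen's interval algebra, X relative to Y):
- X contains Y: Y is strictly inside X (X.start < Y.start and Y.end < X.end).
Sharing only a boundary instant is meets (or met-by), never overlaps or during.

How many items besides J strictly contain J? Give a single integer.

Target J = [t=32, t=80].
A [t=41, t=298] → overlapped-by → no.
F [t=171, t=183] → after → no.
K [t=50, t=331] → overlapped-by → no.
R [t=520, t=578] → after → no.
S [t=174, t=277] → after → no.
W [t=5, t=209] → contains → counts.
Z [t=32, t=38] → starts → no.
Total: 1.

1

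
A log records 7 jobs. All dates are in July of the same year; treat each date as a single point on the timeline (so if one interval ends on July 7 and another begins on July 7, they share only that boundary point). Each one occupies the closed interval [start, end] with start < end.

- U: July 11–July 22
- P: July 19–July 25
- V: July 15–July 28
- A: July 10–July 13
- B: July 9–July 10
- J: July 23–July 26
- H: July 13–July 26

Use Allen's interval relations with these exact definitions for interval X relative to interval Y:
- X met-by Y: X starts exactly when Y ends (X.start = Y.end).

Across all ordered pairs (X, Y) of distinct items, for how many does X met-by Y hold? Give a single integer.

Checking all 42 ordered pairs for relation 'met-by'; matching pairs in alphabetical order:
(A, B): A met-by B ✓
(H, A): H met-by A ✓
Count: 2.

2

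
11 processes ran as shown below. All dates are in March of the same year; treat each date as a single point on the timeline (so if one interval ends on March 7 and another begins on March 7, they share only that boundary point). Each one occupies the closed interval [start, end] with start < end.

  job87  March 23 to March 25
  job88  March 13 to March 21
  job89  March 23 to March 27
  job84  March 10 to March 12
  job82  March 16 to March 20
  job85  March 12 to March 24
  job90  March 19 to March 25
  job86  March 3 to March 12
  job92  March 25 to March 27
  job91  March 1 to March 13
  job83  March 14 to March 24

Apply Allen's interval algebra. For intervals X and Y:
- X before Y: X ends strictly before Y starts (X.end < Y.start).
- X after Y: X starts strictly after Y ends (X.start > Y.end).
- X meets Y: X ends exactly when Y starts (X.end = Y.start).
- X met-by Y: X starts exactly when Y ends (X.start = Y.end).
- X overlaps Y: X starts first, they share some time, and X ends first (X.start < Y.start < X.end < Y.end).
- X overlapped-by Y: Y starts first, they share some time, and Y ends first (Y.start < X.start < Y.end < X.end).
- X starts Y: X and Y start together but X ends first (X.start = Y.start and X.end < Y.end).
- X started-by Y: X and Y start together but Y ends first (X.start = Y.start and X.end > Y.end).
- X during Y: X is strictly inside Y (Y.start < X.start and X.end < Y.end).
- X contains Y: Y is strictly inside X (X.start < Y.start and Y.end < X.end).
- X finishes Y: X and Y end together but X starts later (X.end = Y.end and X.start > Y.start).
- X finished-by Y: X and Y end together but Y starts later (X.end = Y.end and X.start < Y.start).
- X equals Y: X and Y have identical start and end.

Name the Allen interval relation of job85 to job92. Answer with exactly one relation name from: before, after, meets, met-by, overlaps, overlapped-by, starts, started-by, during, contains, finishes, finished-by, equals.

before

job85 = [March 12, March 24]; job92 = [March 25, March 27].
Compare endpoints: job85.start < job92.start, job85.start < job92.end, job85.end < job92.start, job85.end < job92.end.
That pattern is 'before'.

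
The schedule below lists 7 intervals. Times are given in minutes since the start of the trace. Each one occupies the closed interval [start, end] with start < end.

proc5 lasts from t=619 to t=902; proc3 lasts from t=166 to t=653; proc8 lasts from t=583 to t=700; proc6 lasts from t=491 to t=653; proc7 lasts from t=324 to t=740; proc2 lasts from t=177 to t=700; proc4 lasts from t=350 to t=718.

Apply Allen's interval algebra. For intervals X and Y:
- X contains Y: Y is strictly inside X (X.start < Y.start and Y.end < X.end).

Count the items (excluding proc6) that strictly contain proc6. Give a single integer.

Target proc6 = [t=491, t=653].
proc2 [t=177, t=700] → contains → counts.
proc3 [t=166, t=653] → finished-by → no.
proc4 [t=350, t=718] → contains → counts.
proc5 [t=619, t=902] → overlapped-by → no.
proc7 [t=324, t=740] → contains → counts.
proc8 [t=583, t=700] → overlapped-by → no.
Total: 3.

3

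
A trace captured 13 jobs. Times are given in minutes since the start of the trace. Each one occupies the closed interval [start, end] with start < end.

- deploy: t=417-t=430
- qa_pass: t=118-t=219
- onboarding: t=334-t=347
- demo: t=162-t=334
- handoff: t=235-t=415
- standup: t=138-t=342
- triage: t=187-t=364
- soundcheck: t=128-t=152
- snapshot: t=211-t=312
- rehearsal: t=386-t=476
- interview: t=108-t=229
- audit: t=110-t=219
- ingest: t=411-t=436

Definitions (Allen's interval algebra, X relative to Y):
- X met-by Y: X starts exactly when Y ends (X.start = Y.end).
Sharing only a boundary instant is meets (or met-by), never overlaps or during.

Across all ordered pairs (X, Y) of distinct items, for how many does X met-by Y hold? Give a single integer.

Checking all 156 ordered pairs for relation 'met-by'; matching pairs in alphabetical order:
(onboarding, demo): onboarding met-by demo ✓
Count: 1.

1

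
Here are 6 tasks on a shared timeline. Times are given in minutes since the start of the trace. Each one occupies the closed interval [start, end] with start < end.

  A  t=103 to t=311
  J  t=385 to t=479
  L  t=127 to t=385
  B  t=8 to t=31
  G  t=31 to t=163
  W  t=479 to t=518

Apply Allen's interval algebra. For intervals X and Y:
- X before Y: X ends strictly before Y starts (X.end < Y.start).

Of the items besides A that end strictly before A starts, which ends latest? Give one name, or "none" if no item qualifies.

Target A = [t=103, t=311].
B [t=8, t=31] → before → candidate.
G [t=31, t=163] → overlaps → excluded.
J [t=385, t=479] → after → excluded.
L [t=127, t=385] → overlapped-by → excluded.
W [t=479, t=518] → after → excluded.
Among candidates, latest end is t=31 → B.

B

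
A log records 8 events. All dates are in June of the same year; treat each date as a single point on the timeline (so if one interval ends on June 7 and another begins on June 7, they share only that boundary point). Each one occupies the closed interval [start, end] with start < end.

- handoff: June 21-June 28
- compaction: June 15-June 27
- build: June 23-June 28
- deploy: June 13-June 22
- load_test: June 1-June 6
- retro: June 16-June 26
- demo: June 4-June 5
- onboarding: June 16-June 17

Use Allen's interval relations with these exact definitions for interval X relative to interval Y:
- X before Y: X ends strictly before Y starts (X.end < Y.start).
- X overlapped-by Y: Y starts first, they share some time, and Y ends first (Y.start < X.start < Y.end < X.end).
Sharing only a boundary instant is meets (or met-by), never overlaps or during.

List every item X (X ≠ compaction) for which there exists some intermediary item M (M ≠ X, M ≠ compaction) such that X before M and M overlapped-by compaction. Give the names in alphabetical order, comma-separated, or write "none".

Target compaction = [June 15, June 27].
Intermediaries M with M overlapped-by compaction: build, handoff.
Via build — items with X before build: demo, deploy, load_test, onboarding.
Via handoff — items with X before handoff: demo, load_test, onboarding.
Union: demo, deploy, load_test, onboarding.

demo, deploy, load_test, onboarding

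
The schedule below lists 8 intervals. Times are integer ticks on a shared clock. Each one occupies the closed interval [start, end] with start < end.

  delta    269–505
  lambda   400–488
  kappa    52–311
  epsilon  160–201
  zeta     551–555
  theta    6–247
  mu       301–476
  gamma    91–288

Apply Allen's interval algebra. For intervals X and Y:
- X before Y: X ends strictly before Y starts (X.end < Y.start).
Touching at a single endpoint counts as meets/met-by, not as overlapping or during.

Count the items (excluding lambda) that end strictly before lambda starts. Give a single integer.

4

Target lambda = [400, 488].
delta [269, 505] → contains → no.
epsilon [160, 201] → before → counts.
gamma [91, 288] → before → counts.
kappa [52, 311] → before → counts.
mu [301, 476] → overlaps → no.
theta [6, 247] → before → counts.
zeta [551, 555] → after → no.
Total: 4.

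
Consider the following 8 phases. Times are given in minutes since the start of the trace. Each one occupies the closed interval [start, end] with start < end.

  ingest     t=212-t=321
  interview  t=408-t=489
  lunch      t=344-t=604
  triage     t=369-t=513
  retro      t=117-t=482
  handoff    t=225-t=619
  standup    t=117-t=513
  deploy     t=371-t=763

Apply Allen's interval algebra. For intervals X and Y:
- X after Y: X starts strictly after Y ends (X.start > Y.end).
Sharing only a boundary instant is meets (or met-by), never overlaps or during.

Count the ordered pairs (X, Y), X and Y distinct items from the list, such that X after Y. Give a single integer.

Checking all 56 ordered pairs for relation 'after'; matching pairs in alphabetical order:
(deploy, ingest): deploy after ingest ✓
(interview, ingest): interview after ingest ✓
(lunch, ingest): lunch after ingest ✓
(triage, ingest): triage after ingest ✓
Count: 4.

4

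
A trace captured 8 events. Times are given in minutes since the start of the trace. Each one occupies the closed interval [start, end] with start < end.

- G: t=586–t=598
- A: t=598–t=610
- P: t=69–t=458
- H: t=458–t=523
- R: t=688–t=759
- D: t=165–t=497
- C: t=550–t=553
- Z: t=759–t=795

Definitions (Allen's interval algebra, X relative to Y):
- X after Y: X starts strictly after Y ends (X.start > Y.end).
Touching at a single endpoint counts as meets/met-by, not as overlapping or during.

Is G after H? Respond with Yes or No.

Yes

G = [t=586, t=598], H = [t=458, t=523].
Actual relation of G to H: after.
Asked whether 'after' holds → Yes.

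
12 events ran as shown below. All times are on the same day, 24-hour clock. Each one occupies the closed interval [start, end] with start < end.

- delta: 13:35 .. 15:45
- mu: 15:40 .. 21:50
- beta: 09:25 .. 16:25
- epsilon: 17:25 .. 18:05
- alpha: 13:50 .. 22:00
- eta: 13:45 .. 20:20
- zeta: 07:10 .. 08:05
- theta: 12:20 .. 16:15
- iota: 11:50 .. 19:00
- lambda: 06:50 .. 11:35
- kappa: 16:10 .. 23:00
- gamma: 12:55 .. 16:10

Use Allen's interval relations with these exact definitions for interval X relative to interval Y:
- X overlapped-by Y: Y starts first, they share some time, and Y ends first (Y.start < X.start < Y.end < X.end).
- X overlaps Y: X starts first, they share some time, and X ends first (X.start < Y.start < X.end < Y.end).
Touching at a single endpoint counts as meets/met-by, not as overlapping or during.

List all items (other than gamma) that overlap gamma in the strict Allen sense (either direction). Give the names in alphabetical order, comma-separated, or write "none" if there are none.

alpha, eta, mu

Target gamma = [12:55, 16:10].
alpha [13:50, 22:00] → overlapped-by → yes.
beta [09:25, 16:25] → contains → no.
delta [13:35, 15:45] → during → no.
epsilon [17:25, 18:05] → after → no.
eta [13:45, 20:20] → overlapped-by → yes.
iota [11:50, 19:00] → contains → no.
kappa [16:10, 23:00] → met-by → no.
lambda [06:50, 11:35] → before → no.
mu [15:40, 21:50] → overlapped-by → yes.
theta [12:20, 16:15] → contains → no.
zeta [07:10, 08:05] → before → no.
Result: alpha, eta, mu.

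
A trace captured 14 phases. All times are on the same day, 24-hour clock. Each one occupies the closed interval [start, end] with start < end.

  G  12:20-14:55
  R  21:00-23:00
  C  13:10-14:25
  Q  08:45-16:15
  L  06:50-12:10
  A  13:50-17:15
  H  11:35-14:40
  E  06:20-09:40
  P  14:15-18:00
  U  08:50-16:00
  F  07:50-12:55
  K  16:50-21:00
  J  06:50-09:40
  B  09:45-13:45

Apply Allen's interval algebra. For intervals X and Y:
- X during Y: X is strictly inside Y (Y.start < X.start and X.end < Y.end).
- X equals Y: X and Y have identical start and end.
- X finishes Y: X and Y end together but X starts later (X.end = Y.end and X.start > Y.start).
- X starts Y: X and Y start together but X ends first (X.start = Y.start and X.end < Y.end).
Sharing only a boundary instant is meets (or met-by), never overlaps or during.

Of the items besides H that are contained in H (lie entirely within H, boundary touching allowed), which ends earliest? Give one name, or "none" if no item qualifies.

C

Target H = [11:35, 14:40].
A [13:50, 17:15] → overlapped-by → excluded.
B [09:45, 13:45] → overlaps → excluded.
C [13:10, 14:25] → during → candidate.
E [06:20, 09:40] → before → excluded.
F [07:50, 12:55] → overlaps → excluded.
G [12:20, 14:55] → overlapped-by → excluded.
J [06:50, 09:40] → before → excluded.
K [16:50, 21:00] → after → excluded.
L [06:50, 12:10] → overlaps → excluded.
P [14:15, 18:00] → overlapped-by → excluded.
Q [08:45, 16:15] → contains → excluded.
R [21:00, 23:00] → after → excluded.
U [08:50, 16:00] → contains → excluded.
Among candidates, earliest end is 14:25 → C.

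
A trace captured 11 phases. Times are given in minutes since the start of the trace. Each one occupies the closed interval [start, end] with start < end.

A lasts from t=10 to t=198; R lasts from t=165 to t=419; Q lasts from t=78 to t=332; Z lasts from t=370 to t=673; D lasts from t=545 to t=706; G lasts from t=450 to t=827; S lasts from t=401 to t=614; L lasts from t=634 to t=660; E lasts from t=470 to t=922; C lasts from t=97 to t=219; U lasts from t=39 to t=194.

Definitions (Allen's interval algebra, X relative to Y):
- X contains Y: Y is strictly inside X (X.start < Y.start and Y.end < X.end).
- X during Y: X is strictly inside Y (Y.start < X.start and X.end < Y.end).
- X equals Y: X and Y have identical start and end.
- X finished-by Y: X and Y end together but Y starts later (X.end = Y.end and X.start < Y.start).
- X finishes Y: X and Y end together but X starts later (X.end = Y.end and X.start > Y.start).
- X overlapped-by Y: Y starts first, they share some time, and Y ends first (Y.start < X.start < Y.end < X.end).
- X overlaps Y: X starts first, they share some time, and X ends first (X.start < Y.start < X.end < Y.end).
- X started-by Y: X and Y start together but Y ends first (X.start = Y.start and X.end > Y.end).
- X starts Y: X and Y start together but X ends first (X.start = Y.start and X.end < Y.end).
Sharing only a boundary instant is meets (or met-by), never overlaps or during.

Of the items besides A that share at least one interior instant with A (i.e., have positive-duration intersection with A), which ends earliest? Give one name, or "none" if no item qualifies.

U

Target A = [t=10, t=198].
C [t=97, t=219] → overlapped-by → candidate.
D [t=545, t=706] → after → excluded.
E [t=470, t=922] → after → excluded.
G [t=450, t=827] → after → excluded.
L [t=634, t=660] → after → excluded.
Q [t=78, t=332] → overlapped-by → candidate.
R [t=165, t=419] → overlapped-by → candidate.
S [t=401, t=614] → after → excluded.
U [t=39, t=194] → during → candidate.
Z [t=370, t=673] → after → excluded.
Among candidates, earliest end is t=194 → U.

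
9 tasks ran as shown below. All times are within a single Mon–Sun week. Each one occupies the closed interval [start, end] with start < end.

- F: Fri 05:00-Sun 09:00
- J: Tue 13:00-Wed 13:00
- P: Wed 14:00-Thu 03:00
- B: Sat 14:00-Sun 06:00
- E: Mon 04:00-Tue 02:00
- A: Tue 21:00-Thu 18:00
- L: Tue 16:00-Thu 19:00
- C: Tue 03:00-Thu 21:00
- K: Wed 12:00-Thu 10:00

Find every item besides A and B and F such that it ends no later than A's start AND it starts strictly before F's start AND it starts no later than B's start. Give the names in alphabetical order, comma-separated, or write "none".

E

Conditions: its end is no later than A's start (X.end <= Tue 21:00) AND its start is strictly before F's start (X.start < Fri 05:00) AND its start is no later than B's start (X.start <= Sat 14:00).
C: end Thu 21:00 <= Tue 21:00? ✗; start Tue 03:00 < Fri 05:00? ✓; start Tue 03:00 <= Sat 14:00? ✓ → no.
E: end Tue 02:00 <= Tue 21:00? ✓; start Mon 04:00 < Fri 05:00? ✓; start Mon 04:00 <= Sat 14:00? ✓ → yes.
J: end Wed 13:00 <= Tue 21:00? ✗; start Tue 13:00 < Fri 05:00? ✓; start Tue 13:00 <= Sat 14:00? ✓ → no.
K: end Thu 10:00 <= Tue 21:00? ✗; start Wed 12:00 < Fri 05:00? ✓; start Wed 12:00 <= Sat 14:00? ✓ → no.
L: end Thu 19:00 <= Tue 21:00? ✗; start Tue 16:00 < Fri 05:00? ✓; start Tue 16:00 <= Sat 14:00? ✓ → no.
P: end Thu 03:00 <= Tue 21:00? ✗; start Wed 14:00 < Fri 05:00? ✓; start Wed 14:00 <= Sat 14:00? ✓ → no.
Result: E.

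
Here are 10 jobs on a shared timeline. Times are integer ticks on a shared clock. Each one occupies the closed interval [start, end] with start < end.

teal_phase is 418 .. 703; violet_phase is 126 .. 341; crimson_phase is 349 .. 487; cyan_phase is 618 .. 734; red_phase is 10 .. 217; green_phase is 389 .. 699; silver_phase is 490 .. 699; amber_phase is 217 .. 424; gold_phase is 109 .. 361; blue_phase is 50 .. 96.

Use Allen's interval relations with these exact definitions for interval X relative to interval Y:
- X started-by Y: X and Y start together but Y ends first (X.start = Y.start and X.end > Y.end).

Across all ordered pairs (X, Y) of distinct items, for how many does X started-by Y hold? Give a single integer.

Checking all 90 ordered pairs for relation 'started-by'; matching pairs in alphabetical order:
No pair satisfies it.
Count: 0.

0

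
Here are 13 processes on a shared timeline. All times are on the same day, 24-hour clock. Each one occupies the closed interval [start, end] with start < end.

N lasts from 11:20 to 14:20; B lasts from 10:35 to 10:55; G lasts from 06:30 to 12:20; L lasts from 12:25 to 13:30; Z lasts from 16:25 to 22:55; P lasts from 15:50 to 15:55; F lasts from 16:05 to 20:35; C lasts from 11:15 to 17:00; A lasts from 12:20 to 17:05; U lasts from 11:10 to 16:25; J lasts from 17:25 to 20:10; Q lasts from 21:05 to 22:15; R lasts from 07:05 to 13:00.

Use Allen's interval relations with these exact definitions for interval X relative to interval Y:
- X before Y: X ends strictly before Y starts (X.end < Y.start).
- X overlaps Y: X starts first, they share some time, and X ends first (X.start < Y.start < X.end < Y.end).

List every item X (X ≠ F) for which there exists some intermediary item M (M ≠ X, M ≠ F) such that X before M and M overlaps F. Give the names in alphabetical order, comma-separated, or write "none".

B

Target F = [16:05, 20:35].
Intermediaries M with M overlaps F: A, C, U.
Via A — items with X before A: B.
Via C — items with X before C: B.
Via U — items with X before U: B.
Union: B.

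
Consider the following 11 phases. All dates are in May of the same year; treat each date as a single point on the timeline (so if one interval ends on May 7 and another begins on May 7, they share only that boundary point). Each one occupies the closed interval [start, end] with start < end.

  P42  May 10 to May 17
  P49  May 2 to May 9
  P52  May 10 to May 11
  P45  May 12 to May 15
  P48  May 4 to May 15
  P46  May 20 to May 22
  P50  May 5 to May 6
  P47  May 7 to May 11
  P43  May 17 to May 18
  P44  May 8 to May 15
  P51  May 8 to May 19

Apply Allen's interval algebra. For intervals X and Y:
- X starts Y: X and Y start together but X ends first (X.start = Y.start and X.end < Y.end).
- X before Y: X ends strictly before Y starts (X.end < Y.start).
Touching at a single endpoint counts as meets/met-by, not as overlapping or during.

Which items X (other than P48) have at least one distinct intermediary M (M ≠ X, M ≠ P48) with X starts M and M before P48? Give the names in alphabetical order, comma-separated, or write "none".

none

Target P48 = [May 4, May 15].
Intermediaries M with M before P48: none.
Union: none.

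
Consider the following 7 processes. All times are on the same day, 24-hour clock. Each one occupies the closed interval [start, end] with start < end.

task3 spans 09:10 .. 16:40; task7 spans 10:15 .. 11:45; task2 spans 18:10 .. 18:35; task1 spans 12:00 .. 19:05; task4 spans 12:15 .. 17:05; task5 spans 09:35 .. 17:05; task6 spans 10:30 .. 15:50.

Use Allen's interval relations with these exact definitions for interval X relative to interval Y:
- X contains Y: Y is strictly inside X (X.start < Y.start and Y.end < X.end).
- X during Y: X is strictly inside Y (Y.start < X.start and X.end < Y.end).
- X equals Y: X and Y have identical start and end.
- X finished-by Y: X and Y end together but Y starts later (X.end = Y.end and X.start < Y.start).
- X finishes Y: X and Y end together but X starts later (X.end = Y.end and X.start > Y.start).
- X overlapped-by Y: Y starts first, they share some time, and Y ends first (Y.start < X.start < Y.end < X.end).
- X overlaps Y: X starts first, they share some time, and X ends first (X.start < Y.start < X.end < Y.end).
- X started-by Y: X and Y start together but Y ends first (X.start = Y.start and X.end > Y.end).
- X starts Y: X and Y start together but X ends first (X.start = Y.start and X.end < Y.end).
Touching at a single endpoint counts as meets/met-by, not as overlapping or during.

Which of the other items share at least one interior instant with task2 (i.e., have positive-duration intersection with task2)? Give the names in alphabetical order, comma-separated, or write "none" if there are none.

Target task2 = [18:10, 18:35].
task1 [12:00, 19:05] → contains → yes.
task3 [09:10, 16:40] → before → no.
task4 [12:15, 17:05] → before → no.
task5 [09:35, 17:05] → before → no.
task6 [10:30, 15:50] → before → no.
task7 [10:15, 11:45] → before → no.
Result: task1.

task1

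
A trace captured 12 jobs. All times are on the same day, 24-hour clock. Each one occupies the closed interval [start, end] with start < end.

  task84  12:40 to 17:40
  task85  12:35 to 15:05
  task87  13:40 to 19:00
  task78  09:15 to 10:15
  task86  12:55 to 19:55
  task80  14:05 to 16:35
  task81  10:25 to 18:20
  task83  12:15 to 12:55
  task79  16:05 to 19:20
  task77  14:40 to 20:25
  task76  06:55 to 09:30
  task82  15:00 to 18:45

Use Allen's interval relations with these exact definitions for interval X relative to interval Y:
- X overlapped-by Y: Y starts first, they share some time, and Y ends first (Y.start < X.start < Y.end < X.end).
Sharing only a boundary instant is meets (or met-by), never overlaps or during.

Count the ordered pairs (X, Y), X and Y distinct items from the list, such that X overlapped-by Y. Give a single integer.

26

Checking all 132 ordered pairs for relation 'overlapped-by'; matching pairs in alphabetical order:
(task77, task80): task77 overlapped-by task80 ✓
(task77, task81): task77 overlapped-by task81 ✓
(task77, task84): task77 overlapped-by task84 ✓
(task77, task85): task77 overlapped-by task85 ✓
(task77, task86): task77 overlapped-by task86 ✓
(task77, task87): task77 overlapped-by task87 ✓
(task78, task76): task78 overlapped-by task76 ✓
(task79, task80): task79 overlapped-by task80 ✓
(task79, task81): task79 overlapped-by task81 ✓
(task79, task82): task79 overlapped-by task82 ✓
(task79, task84): task79 overlapped-by task84 ✓
(task79, task87): task79 overlapped-by task87 ✓
(task80, task85): task80 overlapped-by task85 ✓
(task82, task80): task82 overlapped-by task80 ✓
(task82, task81): task82 overlapped-by task81 ✓
(task82, task84): task82 overlapped-by task84 ✓
(task82, task85): task82 overlapped-by task85 ✓
(task84, task83): task84 overlapped-by task83 ✓
(task84, task85): task84 overlapped-by task85 ✓
(task85, task83): task85 overlapped-by task83 ✓
(task86, task81): task86 overlapped-by task81 ✓
(task86, task84): task86 overlapped-by task84 ✓
(task86, task85): task86 overlapped-by task85 ✓
(task87, task81): task87 overlapped-by task81 ✓
... plus 2 further pairs not listed.
Count: 26.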